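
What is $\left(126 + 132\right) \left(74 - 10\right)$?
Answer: $16512$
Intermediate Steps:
$\left(126 + 132\right) \left(74 - 10\right) = 258 \cdot 64 = 16512$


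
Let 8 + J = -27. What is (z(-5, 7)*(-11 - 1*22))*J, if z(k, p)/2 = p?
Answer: 16170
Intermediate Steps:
J = -35 (J = -8 - 27 = -35)
z(k, p) = 2*p
(z(-5, 7)*(-11 - 1*22))*J = ((2*7)*(-11 - 1*22))*(-35) = (14*(-11 - 22))*(-35) = (14*(-33))*(-35) = -462*(-35) = 16170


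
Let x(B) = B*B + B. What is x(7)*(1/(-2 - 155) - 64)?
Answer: -562744/157 ≈ -3584.4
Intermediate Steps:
x(B) = B + B² (x(B) = B² + B = B + B²)
x(7)*(1/(-2 - 155) - 64) = (7*(1 + 7))*(1/(-2 - 155) - 64) = (7*8)*(1/(-157) - 64) = 56*(-1/157 - 64) = 56*(-10049/157) = -562744/157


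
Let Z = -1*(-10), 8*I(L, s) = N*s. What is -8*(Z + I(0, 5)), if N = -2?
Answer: -70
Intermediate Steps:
I(L, s) = -s/4 (I(L, s) = (-2*s)/8 = -s/4)
Z = 10
-8*(Z + I(0, 5)) = -8*(10 - ¼*5) = -8*(10 - 5/4) = -8*35/4 = -70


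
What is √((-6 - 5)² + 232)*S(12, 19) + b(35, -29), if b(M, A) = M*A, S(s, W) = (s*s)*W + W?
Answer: -1015 + 2755*√353 ≈ 50747.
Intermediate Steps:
S(s, W) = W + W*s² (S(s, W) = s²*W + W = W*s² + W = W + W*s²)
b(M, A) = A*M
√((-6 - 5)² + 232)*S(12, 19) + b(35, -29) = √((-6 - 5)² + 232)*(19*(1 + 12²)) - 29*35 = √((-11)² + 232)*(19*(1 + 144)) - 1015 = √(121 + 232)*(19*145) - 1015 = √353*2755 - 1015 = 2755*√353 - 1015 = -1015 + 2755*√353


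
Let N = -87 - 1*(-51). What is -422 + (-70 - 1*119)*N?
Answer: 6382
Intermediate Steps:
N = -36 (N = -87 + 51 = -36)
-422 + (-70 - 1*119)*N = -422 + (-70 - 1*119)*(-36) = -422 + (-70 - 119)*(-36) = -422 - 189*(-36) = -422 + 6804 = 6382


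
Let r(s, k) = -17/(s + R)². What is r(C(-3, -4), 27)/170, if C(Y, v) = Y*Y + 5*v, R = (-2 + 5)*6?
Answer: -1/490 ≈ -0.0020408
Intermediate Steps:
R = 18 (R = 3*6 = 18)
C(Y, v) = Y² + 5*v
r(s, k) = -17/(18 + s)² (r(s, k) = -17/(s + 18)² = -17/(18 + s)²)
r(C(-3, -4), 27)/170 = -17/(18 + ((-3)² + 5*(-4)))²/170 = -17/(18 + (9 - 20))²*(1/170) = -17/(18 - 11)²*(1/170) = -17/7²*(1/170) = -17*1/49*(1/170) = -17/49*1/170 = -1/490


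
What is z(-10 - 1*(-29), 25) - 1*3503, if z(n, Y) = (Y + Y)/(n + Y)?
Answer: -77041/22 ≈ -3501.9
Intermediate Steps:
z(n, Y) = 2*Y/(Y + n) (z(n, Y) = (2*Y)/(Y + n) = 2*Y/(Y + n))
z(-10 - 1*(-29), 25) - 1*3503 = 2*25/(25 + (-10 - 1*(-29))) - 1*3503 = 2*25/(25 + (-10 + 29)) - 3503 = 2*25/(25 + 19) - 3503 = 2*25/44 - 3503 = 2*25*(1/44) - 3503 = 25/22 - 3503 = -77041/22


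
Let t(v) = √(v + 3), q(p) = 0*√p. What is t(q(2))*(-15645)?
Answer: -15645*√3 ≈ -27098.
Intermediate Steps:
q(p) = 0
t(v) = √(3 + v)
t(q(2))*(-15645) = √(3 + 0)*(-15645) = √3*(-15645) = -15645*√3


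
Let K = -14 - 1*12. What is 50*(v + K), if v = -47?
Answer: -3650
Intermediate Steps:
K = -26 (K = -14 - 12 = -26)
50*(v + K) = 50*(-47 - 26) = 50*(-73) = -3650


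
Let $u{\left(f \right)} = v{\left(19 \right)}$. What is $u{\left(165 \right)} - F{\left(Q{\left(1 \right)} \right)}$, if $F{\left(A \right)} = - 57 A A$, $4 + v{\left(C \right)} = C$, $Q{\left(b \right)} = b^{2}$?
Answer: $72$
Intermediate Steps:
$v{\left(C \right)} = -4 + C$
$u{\left(f \right)} = 15$ ($u{\left(f \right)} = -4 + 19 = 15$)
$F{\left(A \right)} = - 57 A^{2}$
$u{\left(165 \right)} - F{\left(Q{\left(1 \right)} \right)} = 15 - - 57 \left(1^{2}\right)^{2} = 15 - - 57 \cdot 1^{2} = 15 - \left(-57\right) 1 = 15 - -57 = 15 + 57 = 72$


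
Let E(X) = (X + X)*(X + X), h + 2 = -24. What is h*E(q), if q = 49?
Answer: -249704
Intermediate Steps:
h = -26 (h = -2 - 24 = -26)
E(X) = 4*X² (E(X) = (2*X)*(2*X) = 4*X²)
h*E(q) = -104*49² = -104*2401 = -26*9604 = -249704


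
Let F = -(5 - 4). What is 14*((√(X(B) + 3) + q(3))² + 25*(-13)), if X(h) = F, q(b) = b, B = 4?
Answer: -4396 + 84*√2 ≈ -4277.2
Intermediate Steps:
F = -1 (F = -1*1 = -1)
X(h) = -1
14*((√(X(B) + 3) + q(3))² + 25*(-13)) = 14*((√(-1 + 3) + 3)² + 25*(-13)) = 14*((√2 + 3)² - 325) = 14*((3 + √2)² - 325) = 14*(-325 + (3 + √2)²) = -4550 + 14*(3 + √2)²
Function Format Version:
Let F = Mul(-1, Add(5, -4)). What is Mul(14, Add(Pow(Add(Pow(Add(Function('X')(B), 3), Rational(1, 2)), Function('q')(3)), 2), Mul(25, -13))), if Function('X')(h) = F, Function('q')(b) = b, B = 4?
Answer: Add(-4396, Mul(84, Pow(2, Rational(1, 2)))) ≈ -4277.2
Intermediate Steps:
F = -1 (F = Mul(-1, 1) = -1)
Function('X')(h) = -1
Mul(14, Add(Pow(Add(Pow(Add(Function('X')(B), 3), Rational(1, 2)), Function('q')(3)), 2), Mul(25, -13))) = Mul(14, Add(Pow(Add(Pow(Add(-1, 3), Rational(1, 2)), 3), 2), Mul(25, -13))) = Mul(14, Add(Pow(Add(Pow(2, Rational(1, 2)), 3), 2), -325)) = Mul(14, Add(Pow(Add(3, Pow(2, Rational(1, 2))), 2), -325)) = Mul(14, Add(-325, Pow(Add(3, Pow(2, Rational(1, 2))), 2))) = Add(-4550, Mul(14, Pow(Add(3, Pow(2, Rational(1, 2))), 2)))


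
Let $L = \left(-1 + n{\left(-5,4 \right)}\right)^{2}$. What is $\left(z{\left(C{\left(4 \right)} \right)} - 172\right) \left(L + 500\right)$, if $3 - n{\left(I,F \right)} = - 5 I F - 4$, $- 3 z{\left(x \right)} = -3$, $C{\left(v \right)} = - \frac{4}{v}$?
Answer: $-1596456$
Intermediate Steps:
$z{\left(x \right)} = 1$ ($z{\left(x \right)} = \left(- \frac{1}{3}\right) \left(-3\right) = 1$)
$n{\left(I,F \right)} = 7 + 5 F I$ ($n{\left(I,F \right)} = 3 - \left(- 5 I F - 4\right) = 3 - \left(- 5 F I - 4\right) = 3 - \left(-4 - 5 F I\right) = 3 + \left(4 + 5 F I\right) = 7 + 5 F I$)
$L = 8836$ ($L = \left(-1 + \left(7 + 5 \cdot 4 \left(-5\right)\right)\right)^{2} = \left(-1 + \left(7 - 100\right)\right)^{2} = \left(-1 - 93\right)^{2} = \left(-94\right)^{2} = 8836$)
$\left(z{\left(C{\left(4 \right)} \right)} - 172\right) \left(L + 500\right) = \left(1 - 172\right) \left(8836 + 500\right) = \left(-171\right) 9336 = -1596456$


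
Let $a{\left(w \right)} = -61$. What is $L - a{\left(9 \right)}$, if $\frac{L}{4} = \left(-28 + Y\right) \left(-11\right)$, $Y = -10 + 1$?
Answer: $1689$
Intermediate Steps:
$Y = -9$
$L = 1628$ ($L = 4 \left(-28 - 9\right) \left(-11\right) = 4 \left(\left(-37\right) \left(-11\right)\right) = 4 \cdot 407 = 1628$)
$L - a{\left(9 \right)} = 1628 - -61 = 1628 + 61 = 1689$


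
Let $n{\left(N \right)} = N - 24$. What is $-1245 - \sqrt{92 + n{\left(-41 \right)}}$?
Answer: $-1245 - 3 \sqrt{3} \approx -1250.2$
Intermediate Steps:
$n{\left(N \right)} = -24 + N$ ($n{\left(N \right)} = N - 24 = -24 + N$)
$-1245 - \sqrt{92 + n{\left(-41 \right)}} = -1245 - \sqrt{92 - 65} = -1245 - \sqrt{27} = -1245 - 3 \sqrt{3}$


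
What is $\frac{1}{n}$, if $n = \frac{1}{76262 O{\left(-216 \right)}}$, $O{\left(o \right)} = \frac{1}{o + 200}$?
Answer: $- \frac{38131}{8} \approx -4766.4$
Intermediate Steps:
$O{\left(o \right)} = \frac{1}{200 + o}$
$n = - \frac{8}{38131}$ ($n = \frac{1}{76262 \frac{1}{200 - 216}} = \frac{1}{76262 \frac{1}{-16}} = \frac{1}{76262 \left(- \frac{1}{16}\right)} = \frac{1}{76262} \left(-16\right) = - \frac{8}{38131} \approx -0.0002098$)
$\frac{1}{n} = \frac{1}{- \frac{8}{38131}} = - \frac{38131}{8}$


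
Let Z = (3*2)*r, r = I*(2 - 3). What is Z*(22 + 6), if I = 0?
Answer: 0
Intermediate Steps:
r = 0 (r = 0*(2 - 3) = 0*(-1) = 0)
Z = 0 (Z = (3*2)*0 = 6*0 = 0)
Z*(22 + 6) = 0*(22 + 6) = 0*28 = 0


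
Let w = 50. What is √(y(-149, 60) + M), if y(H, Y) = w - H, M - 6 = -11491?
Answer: 3*I*√1254 ≈ 106.24*I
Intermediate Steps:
M = -11485 (M = 6 - 11491 = -11485)
y(H, Y) = 50 - H
√(y(-149, 60) + M) = √((50 - 1*(-149)) - 11485) = √((50 + 149) - 11485) = √(199 - 11485) = √(-11286) = 3*I*√1254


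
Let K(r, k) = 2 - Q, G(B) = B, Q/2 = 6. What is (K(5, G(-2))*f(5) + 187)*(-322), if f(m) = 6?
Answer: -40894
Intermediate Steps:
Q = 12 (Q = 2*6 = 12)
K(r, k) = -10 (K(r, k) = 2 - 1*12 = 2 - 12 = -10)
(K(5, G(-2))*f(5) + 187)*(-322) = (-10*6 + 187)*(-322) = (-60 + 187)*(-322) = 127*(-322) = -40894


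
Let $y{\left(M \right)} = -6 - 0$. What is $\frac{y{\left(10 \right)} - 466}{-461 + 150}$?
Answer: $\frac{472}{311} \approx 1.5177$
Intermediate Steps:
$y{\left(M \right)} = -6$ ($y{\left(M \right)} = -6 + 0 = -6$)
$\frac{y{\left(10 \right)} - 466}{-461 + 150} = \frac{-6 - 466}{-461 + 150} = - \frac{472}{-311} = \left(-472\right) \left(- \frac{1}{311}\right) = \frac{472}{311}$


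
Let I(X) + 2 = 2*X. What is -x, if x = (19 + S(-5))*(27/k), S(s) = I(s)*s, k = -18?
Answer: 237/2 ≈ 118.50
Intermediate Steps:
I(X) = -2 + 2*X
S(s) = s*(-2 + 2*s) (S(s) = (-2 + 2*s)*s = s*(-2 + 2*s))
x = -237/2 (x = (19 + 2*(-5)*(-1 - 5))*(27/(-18)) = (19 + 2*(-5)*(-6))*(27*(-1/18)) = (19 + 60)*(-3/2) = 79*(-3/2) = -237/2 ≈ -118.50)
-x = -1*(-237/2) = 237/2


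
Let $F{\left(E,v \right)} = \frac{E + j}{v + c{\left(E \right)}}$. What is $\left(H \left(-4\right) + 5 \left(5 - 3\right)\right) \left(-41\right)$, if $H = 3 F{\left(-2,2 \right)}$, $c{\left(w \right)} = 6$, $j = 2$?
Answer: $-410$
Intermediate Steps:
$F{\left(E,v \right)} = \frac{2 + E}{6 + v}$ ($F{\left(E,v \right)} = \frac{E + 2}{v + 6} = \frac{2 + E}{6 + v}$)
$H = 0$ ($H = 3 \frac{2 - 2}{6 + 2} = 3 \cdot \frac{1}{8} \cdot 0 = 3 \cdot 0 = 0$)
$\left(H \left(-4\right) + 5 \left(5 - 3\right)\right) \left(-41\right) = \left(0 \left(-4\right) + 5 \left(5 - 3\right)\right) \left(-41\right) = \left(0 + 5 \left(5 + \left(-3 + 0\right)\right)\right) \left(-41\right) = \left(0 + 5 \left(5 - 3\right)\right) \left(-41\right) = \left(0 + 5 \cdot 2\right) \left(-41\right) = \left(0 + 10\right) \left(-41\right) = 10 \left(-41\right) = -410$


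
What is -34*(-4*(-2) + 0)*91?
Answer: -24752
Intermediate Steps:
-34*(-4*(-2) + 0)*91 = -34*(8 + 0)*91 = -34*8*91 = -272*91 = -24752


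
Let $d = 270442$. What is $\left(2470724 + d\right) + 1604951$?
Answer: $4346117$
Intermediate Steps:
$\left(2470724 + d\right) + 1604951 = \left(2470724 + 270442\right) + 1604951 = 2741166 + 1604951 = 4346117$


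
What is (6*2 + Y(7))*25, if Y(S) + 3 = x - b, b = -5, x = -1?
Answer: 325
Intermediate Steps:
Y(S) = 1 (Y(S) = -3 + (-1 - 1*(-5)) = -3 + (-1 + 5) = -3 + 4 = 1)
(6*2 + Y(7))*25 = (6*2 + 1)*25 = (12 + 1)*25 = 13*25 = 325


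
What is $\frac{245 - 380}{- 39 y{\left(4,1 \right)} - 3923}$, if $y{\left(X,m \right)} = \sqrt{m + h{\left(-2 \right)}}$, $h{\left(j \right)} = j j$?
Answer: $\frac{529605}{15382324} - \frac{5265 \sqrt{5}}{15382324} \approx 0.033664$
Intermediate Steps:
$h{\left(j \right)} = j^{2}$
$y{\left(X,m \right)} = \sqrt{4 + m}$ ($y{\left(X,m \right)} = \sqrt{m + \left(-2\right)^{2}} = \sqrt{m + 4} = \sqrt{4 + m}$)
$\frac{245 - 380}{- 39 y{\left(4,1 \right)} - 3923} = \frac{245 - 380}{- 39 \sqrt{4 + 1} - 3923} = \frac{245 - 380}{- 39 \sqrt{5} - 3923} = - \frac{135}{-3923 - 39 \sqrt{5}}$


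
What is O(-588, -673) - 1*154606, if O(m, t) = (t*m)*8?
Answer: 3011186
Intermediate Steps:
O(m, t) = 8*m*t (O(m, t) = (m*t)*8 = 8*m*t)
O(-588, -673) - 1*154606 = 8*(-588)*(-673) - 1*154606 = 3165792 - 154606 = 3011186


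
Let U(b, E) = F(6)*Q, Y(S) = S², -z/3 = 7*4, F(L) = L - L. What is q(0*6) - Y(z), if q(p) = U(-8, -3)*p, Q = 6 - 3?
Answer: -7056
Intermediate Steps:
F(L) = 0
Q = 3
z = -84 (z = -21*4 = -3*28 = -84)
U(b, E) = 0 (U(b, E) = 0*3 = 0)
q(p) = 0 (q(p) = 0*p = 0)
q(0*6) - Y(z) = 0 - 1*(-84)² = 0 - 1*7056 = 0 - 7056 = -7056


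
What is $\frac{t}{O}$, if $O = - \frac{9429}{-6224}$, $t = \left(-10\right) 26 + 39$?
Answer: $- \frac{1375504}{9429} \approx -145.88$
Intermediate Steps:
$t = -221$ ($t = -260 + 39 = -221$)
$O = \frac{9429}{6224}$ ($O = \left(-9429\right) \left(- \frac{1}{6224}\right) = \frac{9429}{6224} \approx 1.5149$)
$\frac{t}{O} = - \frac{221}{\frac{9429}{6224}} = \left(-221\right) \frac{6224}{9429} = - \frac{1375504}{9429}$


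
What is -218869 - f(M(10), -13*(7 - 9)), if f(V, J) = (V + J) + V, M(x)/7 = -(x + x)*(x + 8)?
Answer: -213855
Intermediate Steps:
M(x) = -14*x*(8 + x) (M(x) = 7*(-(x + x)*(x + 8)) = 7*(-2*x*(8 + x)) = -14*x*(8 + x))
f(V, J) = J + 2*V (f(V, J) = (J + V) + V = J + 2*V)
-218869 - f(M(10), -13*(7 - 9)) = -218869 - (-13*(7 - 9) + 2*(-14*10*(8 + 10))) = -218869 - (-13*(-2) + 2*(-14*10*18)) = -218869 - (26 + 2*(-2520)) = -218869 - (26 - 5040) = -218869 - 1*(-5014) = -218869 + 5014 = -213855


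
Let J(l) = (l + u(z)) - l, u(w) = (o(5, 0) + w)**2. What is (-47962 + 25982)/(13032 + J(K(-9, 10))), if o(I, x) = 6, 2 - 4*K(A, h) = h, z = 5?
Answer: -3140/1879 ≈ -1.6711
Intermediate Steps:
K(A, h) = 1/2 - h/4
u(w) = (6 + w)**2
J(l) = 121 (J(l) = (l + (6 + 5)**2) - l = (l + 11**2) - l = (l + 121) - l = (121 + l) - l = 121)
(-47962 + 25982)/(13032 + J(K(-9, 10))) = (-47962 + 25982)/(13032 + 121) = -21980/13153 = -21980*1/13153 = -3140/1879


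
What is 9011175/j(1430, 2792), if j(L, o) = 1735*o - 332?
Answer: 3003725/1614596 ≈ 1.8604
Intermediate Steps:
j(L, o) = -332 + 1735*o
9011175/j(1430, 2792) = 9011175/(-332 + 1735*2792) = 9011175/(-332 + 4844120) = 9011175/4843788 = 9011175*(1/4843788) = 3003725/1614596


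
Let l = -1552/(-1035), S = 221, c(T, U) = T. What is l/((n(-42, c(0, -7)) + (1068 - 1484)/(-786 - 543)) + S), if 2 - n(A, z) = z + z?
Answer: 687536/102390135 ≈ 0.0067149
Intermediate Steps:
n(A, z) = 2 - 2*z (n(A, z) = 2 - (z + z) = 2 - 2*z)
l = 1552/1035 (l = -1552*(-1/1035) = 1552/1035 ≈ 1.4995)
l/((n(-42, c(0, -7)) + (1068 - 1484)/(-786 - 543)) + S) = 1552/(1035*(((2 - 2*0) + (1068 - 1484)/(-786 - 543)) + 221)) = 1552/(1035*(((2 + 0) - 416/(-1329)) + 221)) = 1552/(1035*((2 - 416*(-1/1329)) + 221)) = 1552/(1035*((2 + 416/1329) + 221)) = 1552/(1035*(3074/1329 + 221)) = 1552/(1035*(296783/1329)) = (1552/1035)*(1329/296783) = 687536/102390135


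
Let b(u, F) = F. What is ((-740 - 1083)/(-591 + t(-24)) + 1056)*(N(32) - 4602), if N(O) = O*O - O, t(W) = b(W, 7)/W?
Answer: -54256307280/14191 ≈ -3.8233e+6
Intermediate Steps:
t(W) = 7/W
N(O) = O² - O
((-740 - 1083)/(-591 + t(-24)) + 1056)*(N(32) - 4602) = ((-740 - 1083)/(-591 + 7/(-24)) + 1056)*(32*(-1 + 32) - 4602) = (-1823/(-591 + 7*(-1/24)) + 1056)*(32*31 - 4602) = (-1823/(-591 - 7/24) + 1056)*(992 - 4602) = (-1823/(-14191/24) + 1056)*(-3610) = (-1823*(-24/14191) + 1056)*(-3610) = (43752/14191 + 1056)*(-3610) = (15029448/14191)*(-3610) = -54256307280/14191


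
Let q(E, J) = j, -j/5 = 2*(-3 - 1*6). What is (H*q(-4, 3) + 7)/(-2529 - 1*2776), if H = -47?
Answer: 4223/5305 ≈ 0.79604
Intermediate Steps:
j = 90 (j = -10*(-3 - 1*6) = -10*(-3 - 6) = -10*(-9) = -5*(-18) = 90)
q(E, J) = 90
(H*q(-4, 3) + 7)/(-2529 - 1*2776) = (-47*90 + 7)/(-2529 - 1*2776) = (-4230 + 7)/(-2529 - 2776) = -4223/(-5305) = -4223*(-1/5305) = 4223/5305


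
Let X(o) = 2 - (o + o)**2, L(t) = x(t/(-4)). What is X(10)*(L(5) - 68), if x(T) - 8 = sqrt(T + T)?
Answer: 23880 - 199*I*sqrt(10) ≈ 23880.0 - 629.29*I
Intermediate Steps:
x(T) = 8 + sqrt(2)*sqrt(T) (x(T) = 8 + sqrt(T + T) = 8 + sqrt(2*T) = 8 + sqrt(2)*sqrt(T))
L(t) = 8 + sqrt(2)*sqrt(-t)/2 (L(t) = 8 + sqrt(2)*sqrt(t/(-4)) = 8 + sqrt(2)*sqrt(t*(-1/4)) = 8 + sqrt(2)*sqrt(-t/4) = 8 + sqrt(2)*(sqrt(-t)/2) = 8 + sqrt(2)*sqrt(-t)/2)
X(o) = 2 - 4*o**2 (X(o) = 2 - (2*o)**2 = 2 - 4*o**2)
X(10)*(L(5) - 68) = (2 - 4*10**2)*((8 + sqrt(2)*sqrt(-1*5)/2) - 68) = (2 - 4*100)*((8 + sqrt(2)*sqrt(-5)/2) - 68) = (2 - 400)*((8 + sqrt(2)*(I*sqrt(5))/2) - 68) = -398*((8 + I*sqrt(10)/2) - 68) = -398*(-60 + I*sqrt(10)/2) = 23880 - 199*I*sqrt(10)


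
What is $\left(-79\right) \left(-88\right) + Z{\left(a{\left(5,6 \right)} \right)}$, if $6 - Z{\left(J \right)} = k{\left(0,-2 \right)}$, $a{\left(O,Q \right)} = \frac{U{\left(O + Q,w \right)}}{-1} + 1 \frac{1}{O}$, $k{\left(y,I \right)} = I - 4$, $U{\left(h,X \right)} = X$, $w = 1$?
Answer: $6964$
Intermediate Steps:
$k{\left(y,I \right)} = -4 + I$
$a{\left(O,Q \right)} = -1 + \frac{1}{O}$ ($a{\left(O,Q \right)} = 1 \frac{1}{-1} + 1 \frac{1}{O} = 1 \left(-1\right) + \frac{1}{O} = -1 + \frac{1}{O}$)
$Z{\left(J \right)} = 12$ ($Z{\left(J \right)} = 6 - \left(-4 - 2\right) = 6 - -6 = 6 + 6 = 12$)
$\left(-79\right) \left(-88\right) + Z{\left(a{\left(5,6 \right)} \right)} = \left(-79\right) \left(-88\right) + 12 = 6952 + 12 = 6964$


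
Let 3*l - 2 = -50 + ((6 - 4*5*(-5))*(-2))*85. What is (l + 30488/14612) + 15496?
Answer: 103841126/10959 ≈ 9475.4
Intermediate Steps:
l = -18068/3 (l = 2/3 + (-50 + ((6 - 4*5*(-5))*(-2))*85)/3 = 2/3 + (-50 + ((6 - 20*(-5))*(-2))*85)/3 = 2/3 + (-50 + ((6 + 100)*(-2))*85)/3 = 2/3 + (-50 + (106*(-2))*85)/3 = 2/3 + (-50 - 212*85)/3 = 2/3 + (-50 - 18020)/3 = 2/3 + (1/3)*(-18070) = 2/3 - 18070/3 = -18068/3 ≈ -6022.7)
(l + 30488/14612) + 15496 = (-18068/3 + 30488/14612) + 15496 = (-18068/3 + 30488*(1/14612)) + 15496 = (-18068/3 + 7622/3653) + 15496 = -65979538/10959 + 15496 = 103841126/10959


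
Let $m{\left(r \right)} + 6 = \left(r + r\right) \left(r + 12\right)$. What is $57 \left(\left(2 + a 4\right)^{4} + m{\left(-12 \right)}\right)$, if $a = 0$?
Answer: $570$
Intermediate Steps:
$m{\left(r \right)} = -6 + 2 r \left(12 + r\right)$ ($m{\left(r \right)} = -6 + \left(r + r\right) \left(r + 12\right) = -6 + 2 r \left(12 + r\right)$)
$57 \left(\left(2 + a 4\right)^{4} + m{\left(-12 \right)}\right) = 57 \left(\left(2 + 0 \cdot 4\right)^{4} + \left(-6 + 2 \left(-12\right)^{2} + 24 \left(-12\right)\right)\right) = 57 \left(\left(2 + 0\right)^{4} - 6\right) = 57 \left(2^{4} - 6\right) = 57 \left(16 - 6\right) = 57 \cdot 10 = 570$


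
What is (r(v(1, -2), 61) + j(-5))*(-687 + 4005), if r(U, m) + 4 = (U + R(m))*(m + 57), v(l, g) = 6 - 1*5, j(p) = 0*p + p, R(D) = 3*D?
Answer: 72010554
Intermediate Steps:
j(p) = p (j(p) = 0 + p = p)
v(l, g) = 1 (v(l, g) = 6 - 5 = 1)
r(U, m) = -4 + (57 + m)*(U + 3*m) (r(U, m) = -4 + (U + 3*m)*(m + 57) = -4 + (U + 3*m)*(57 + m) = -4 + (57 + m)*(U + 3*m))
(r(v(1, -2), 61) + j(-5))*(-687 + 4005) = ((-4 + 3*61² + 57*1 + 171*61 + 1*61) - 5)*(-687 + 4005) = ((-4 + 3*3721 + 57 + 10431 + 61) - 5)*3318 = ((-4 + 11163 + 57 + 10431 + 61) - 5)*3318 = (21708 - 5)*3318 = 21703*3318 = 72010554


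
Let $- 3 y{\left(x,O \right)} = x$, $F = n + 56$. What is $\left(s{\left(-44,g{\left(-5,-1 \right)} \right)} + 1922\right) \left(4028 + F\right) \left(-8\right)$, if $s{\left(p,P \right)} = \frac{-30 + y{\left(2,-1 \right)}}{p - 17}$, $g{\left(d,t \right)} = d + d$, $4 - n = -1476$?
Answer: $- \frac{15660122816}{183} \approx -8.5574 \cdot 10^{7}$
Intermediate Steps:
$n = 1480$ ($n = 4 - -1476 = 4 + 1476 = 1480$)
$F = 1536$ ($F = 1480 + 56 = 1536$)
$y{\left(x,O \right)} = - \frac{x}{3}$
$g{\left(d,t \right)} = 2 d$
$s{\left(p,P \right)} = - \frac{92}{3 \left(-17 + p\right)}$ ($s{\left(p,P \right)} = \frac{-30 - \frac{2}{3}}{p - 17} = \frac{-30 - \frac{2}{3}}{-17 + p} = - \frac{92}{3 \left(-17 + p\right)}$)
$\left(s{\left(-44,g{\left(-5,-1 \right)} \right)} + 1922\right) \left(4028 + F\right) \left(-8\right) = \left(- \frac{92}{-51 + 3 \left(-44\right)} + 1922\right) \left(4028 + 1536\right) \left(-8\right) = \left(- \frac{92}{-51 - 132} + 1922\right) 5564 \left(-8\right) = \left(- \frac{92}{-183} + 1922\right) 5564 \left(-8\right) = \left(\left(-92\right) \left(- \frac{1}{183}\right) + 1922\right) 5564 \left(-8\right) = \left(\frac{92}{183} + 1922\right) 5564 \left(-8\right) = \frac{351818}{183} \cdot 5564 \left(-8\right) = \frac{1957515352}{183} \left(-8\right) = - \frac{15660122816}{183}$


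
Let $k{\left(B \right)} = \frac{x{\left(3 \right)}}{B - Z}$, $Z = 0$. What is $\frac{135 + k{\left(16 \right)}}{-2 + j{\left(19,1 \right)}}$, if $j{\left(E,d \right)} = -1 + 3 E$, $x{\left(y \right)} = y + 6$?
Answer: $\frac{241}{96} \approx 2.5104$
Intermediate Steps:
$x{\left(y \right)} = 6 + y$
$k{\left(B \right)} = \frac{9}{B}$ ($k{\left(B \right)} = \frac{6 + 3}{B - 0} = \frac{9}{B + 0} = \frac{9}{B}$)
$\frac{135 + k{\left(16 \right)}}{-2 + j{\left(19,1 \right)}} = \frac{135 + \frac{9}{16}}{-2 + \left(-1 + 3 \cdot 19\right)} = \frac{135 + 9 \cdot \frac{1}{16}}{-2 + \left(-1 + 57\right)} = \frac{135 + \frac{9}{16}}{-2 + 56} = \frac{2169}{16 \cdot 54} = \frac{2169}{16} \cdot \frac{1}{54} = \frac{241}{96}$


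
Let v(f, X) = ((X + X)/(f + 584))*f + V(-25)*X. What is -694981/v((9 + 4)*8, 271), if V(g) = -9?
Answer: 29884183/101354 ≈ 294.85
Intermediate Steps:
v(f, X) = -9*X + 2*X*f/(584 + f) (v(f, X) = ((X + X)/(f + 584))*f - 9*X = ((2*X)/(584 + f))*f - 9*X = (2*X/(584 + f))*f - 9*X = 2*X*f/(584 + f) - 9*X = -9*X + 2*X*f/(584 + f))
-694981/v((9 + 4)*8, 271) = -694981*(584 + (9 + 4)*8)/(271*(-5256 - 7*(9 + 4)*8)) = -694981*(584 + 13*8)/(271*(-5256 - 91*8)) = -694981*(584 + 104)/(271*(-5256 - 7*104)) = -694981*688/(271*(-5256 - 728)) = -694981/(271*(1/688)*(-5984)) = -694981/(-101354/43) = -694981*(-43/101354) = 29884183/101354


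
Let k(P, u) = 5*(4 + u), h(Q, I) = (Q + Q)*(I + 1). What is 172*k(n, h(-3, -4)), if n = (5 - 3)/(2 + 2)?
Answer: 18920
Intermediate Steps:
n = ½ (n = 2/4 = 2*(¼) = ½ ≈ 0.50000)
h(Q, I) = 2*Q*(1 + I) (h(Q, I) = (2*Q)*(1 + I) = 2*Q*(1 + I))
k(P, u) = 20 + 5*u
172*k(n, h(-3, -4)) = 172*(20 + 5*(2*(-3)*(1 - 4))) = 172*(20 + 5*(2*(-3)*(-3))) = 172*(20 + 5*18) = 172*(20 + 90) = 172*110 = 18920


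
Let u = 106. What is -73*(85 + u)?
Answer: -13943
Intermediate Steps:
-73*(85 + u) = -73*(85 + 106) = -73*191 = -13943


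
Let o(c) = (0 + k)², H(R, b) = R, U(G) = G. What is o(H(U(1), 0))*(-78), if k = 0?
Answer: 0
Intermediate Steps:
o(c) = 0 (o(c) = (0 + 0)² = 0² = 0)
o(H(U(1), 0))*(-78) = 0*(-78) = 0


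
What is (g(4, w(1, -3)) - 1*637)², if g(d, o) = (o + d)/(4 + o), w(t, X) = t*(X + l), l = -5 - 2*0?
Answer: 404496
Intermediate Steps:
l = -5 (l = -5 + 0 = -5)
w(t, X) = t*(-5 + X) (w(t, X) = t*(X - 5) = t*(-5 + X))
g(d, o) = (d + o)/(4 + o)
(g(4, w(1, -3)) - 1*637)² = ((4 + 1*(-5 - 3))/(4 + 1*(-5 - 3)) - 1*637)² = ((4 + 1*(-8))/(4 + 1*(-8)) - 637)² = ((4 - 8)/(4 - 8) - 637)² = (-4/(-4) - 637)² = (-¼*(-4) - 637)² = (1 - 637)² = (-636)² = 404496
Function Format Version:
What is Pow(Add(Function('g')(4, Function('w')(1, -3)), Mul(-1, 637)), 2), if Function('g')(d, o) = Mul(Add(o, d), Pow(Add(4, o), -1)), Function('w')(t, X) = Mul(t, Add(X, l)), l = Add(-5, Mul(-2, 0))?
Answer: 404496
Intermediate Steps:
l = -5 (l = Add(-5, 0) = -5)
Function('w')(t, X) = Mul(t, Add(-5, X)) (Function('w')(t, X) = Mul(t, Add(X, -5)) = Mul(t, Add(-5, X)))
Function('g')(d, o) = Mul(Pow(Add(4, o), -1), Add(d, o)) (Function('g')(d, o) = Mul(Add(d, o), Pow(Add(4, o), -1)) = Mul(Pow(Add(4, o), -1), Add(d, o)))
Pow(Add(Function('g')(4, Function('w')(1, -3)), Mul(-1, 637)), 2) = Pow(Add(Mul(Pow(Add(4, Mul(1, Add(-5, -3))), -1), Add(4, Mul(1, Add(-5, -3)))), Mul(-1, 637)), 2) = Pow(Add(Mul(Pow(Add(4, Mul(1, -8)), -1), Add(4, Mul(1, -8))), -637), 2) = Pow(Add(Mul(Pow(Add(4, -8), -1), Add(4, -8)), -637), 2) = Pow(Add(Mul(Pow(-4, -1), -4), -637), 2) = Pow(Add(Mul(Rational(-1, 4), -4), -637), 2) = Pow(Add(1, -637), 2) = Pow(-636, 2) = 404496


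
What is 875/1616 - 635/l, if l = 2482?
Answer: 572795/2005456 ≈ 0.28562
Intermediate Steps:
875/1616 - 635/l = 875/1616 - 635/2482 = 572795/2005456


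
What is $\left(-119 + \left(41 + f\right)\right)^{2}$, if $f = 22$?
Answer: $3136$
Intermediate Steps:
$\left(-119 + \left(41 + f\right)\right)^{2} = \left(-119 + \left(41 + 22\right)\right)^{2} = \left(-119 + 63\right)^{2} = \left(-56\right)^{2} = 3136$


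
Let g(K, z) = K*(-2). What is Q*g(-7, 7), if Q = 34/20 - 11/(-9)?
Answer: 1841/45 ≈ 40.911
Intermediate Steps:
g(K, z) = -2*K
Q = 263/90 (Q = 34*(1/20) - 11*(-1/9) = 17/10 + 11/9 = 263/90 ≈ 2.9222)
Q*g(-7, 7) = 263*(-2*(-7))/90 = (263/90)*14 = 1841/45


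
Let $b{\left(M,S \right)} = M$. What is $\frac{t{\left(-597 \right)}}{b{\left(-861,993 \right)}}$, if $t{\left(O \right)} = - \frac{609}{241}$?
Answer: $\frac{29}{9881} \approx 0.0029349$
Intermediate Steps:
$t{\left(O \right)} = - \frac{609}{241}$ ($t{\left(O \right)} = \left(-609\right) \frac{1}{241} = - \frac{609}{241}$)
$\frac{t{\left(-597 \right)}}{b{\left(-861,993 \right)}} = - \frac{609}{241 \left(-861\right)} = \left(- \frac{609}{241}\right) \left(- \frac{1}{861}\right) = \frac{29}{9881}$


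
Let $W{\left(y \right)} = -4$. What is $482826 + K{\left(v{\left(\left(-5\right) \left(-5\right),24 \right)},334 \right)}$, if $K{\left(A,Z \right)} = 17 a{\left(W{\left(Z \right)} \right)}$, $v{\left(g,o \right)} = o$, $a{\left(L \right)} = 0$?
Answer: $482826$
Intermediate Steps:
$K{\left(A,Z \right)} = 0$ ($K{\left(A,Z \right)} = 17 \cdot 0 = 0$)
$482826 + K{\left(v{\left(\left(-5\right) \left(-5\right),24 \right)},334 \right)} = 482826 + 0 = 482826$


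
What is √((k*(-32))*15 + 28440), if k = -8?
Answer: 2*√8070 ≈ 179.67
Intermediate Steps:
√((k*(-32))*15 + 28440) = √(-8*(-32)*15 + 28440) = √(256*15 + 28440) = √(3840 + 28440) = √32280 = 2*√8070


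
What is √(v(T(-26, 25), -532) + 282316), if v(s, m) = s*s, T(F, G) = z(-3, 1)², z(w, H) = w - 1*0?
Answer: √282397 ≈ 531.41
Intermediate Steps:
z(w, H) = w (z(w, H) = w + 0 = w)
T(F, G) = 9 (T(F, G) = (-3)² = 9)
v(s, m) = s²
√(v(T(-26, 25), -532) + 282316) = √(9² + 282316) = √(81 + 282316) = √282397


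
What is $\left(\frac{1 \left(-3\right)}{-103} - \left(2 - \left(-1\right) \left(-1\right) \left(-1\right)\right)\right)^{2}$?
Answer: $\frac{93636}{10609} \approx 8.8261$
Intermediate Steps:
$\left(\frac{1 \left(-3\right)}{-103} - \left(2 - \left(-1\right) \left(-1\right) \left(-1\right)\right)\right)^{2} = \left(\left(-3\right) \left(- \frac{1}{103}\right) + \left(-2 + 1 \left(-1\right)\right)\right)^{2} = \left(\frac{3}{103} - 3\right)^{2} = \left(- \frac{306}{103}\right)^{2} = \frac{93636}{10609}$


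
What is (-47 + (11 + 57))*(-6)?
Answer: -126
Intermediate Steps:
(-47 + (11 + 57))*(-6) = (-47 + 68)*(-6) = 21*(-6) = -126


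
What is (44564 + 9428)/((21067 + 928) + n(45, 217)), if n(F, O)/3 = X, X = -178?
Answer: 53992/21461 ≈ 2.5158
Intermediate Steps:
n(F, O) = -534 (n(F, O) = 3*(-178) = -534)
(44564 + 9428)/((21067 + 928) + n(45, 217)) = (44564 + 9428)/((21067 + 928) - 534) = 53992/(21995 - 534) = 53992/21461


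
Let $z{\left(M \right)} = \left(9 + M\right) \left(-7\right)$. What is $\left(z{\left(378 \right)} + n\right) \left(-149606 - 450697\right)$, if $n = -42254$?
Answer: $26991423789$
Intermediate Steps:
$z{\left(M \right)} = -63 - 7 M$
$\left(z{\left(378 \right)} + n\right) \left(-149606 - 450697\right) = \left(\left(-63 - 2646\right) - 42254\right) \left(-149606 - 450697\right) = \left(\left(-63 - 2646\right) - 42254\right) \left(-600303\right) = \left(-2709 - 42254\right) \left(-600303\right) = \left(-44963\right) \left(-600303\right) = 26991423789$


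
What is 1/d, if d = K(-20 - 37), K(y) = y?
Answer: -1/57 ≈ -0.017544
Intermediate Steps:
d = -57 (d = -20 - 37 = -57)
1/d = 1/(-57) = -1/57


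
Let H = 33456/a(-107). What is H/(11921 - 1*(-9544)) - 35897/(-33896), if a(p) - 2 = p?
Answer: 26590510483/25465217400 ≈ 1.0442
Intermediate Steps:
a(p) = 2 + p
H = -11152/35 (H = 33456/(2 - 107) = 33456/(-105) = 33456*(-1/105) = -11152/35 ≈ -318.63)
H/(11921 - 1*(-9544)) - 35897/(-33896) = -11152/(35*(11921 - 1*(-9544))) - 35897/(-33896) = -11152/(35*(11921 + 9544)) - 35897*(-1/33896) = -11152/35/21465 + 35897/33896 = -11152/35*1/21465 + 35897/33896 = -11152/751275 + 35897/33896 = 26590510483/25465217400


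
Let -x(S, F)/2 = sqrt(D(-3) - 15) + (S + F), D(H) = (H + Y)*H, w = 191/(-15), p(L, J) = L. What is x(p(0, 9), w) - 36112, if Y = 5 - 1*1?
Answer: -541298/15 - 6*I*sqrt(2) ≈ -36087.0 - 8.4853*I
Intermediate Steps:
w = -191/15 (w = 191*(-1/15) = -191/15 ≈ -12.733)
Y = 4 (Y = 5 - 1 = 4)
D(H) = H*(4 + H) (D(H) = (H + 4)*H = (4 + H)*H = H*(4 + H))
x(S, F) = -2*F - 2*S - 6*I*sqrt(2) (x(S, F) = -2*(sqrt(-3*(4 - 3) - 15) + (S + F)) = -2*(sqrt(-3*1 - 15) + (F + S)) = -2*(sqrt(-3 - 15) + (F + S)) = -2*(sqrt(-18) + (F + S)) = -2*(3*I*sqrt(2) + (F + S)) = -2*(F + S + 3*I*sqrt(2)) = -2*F - 2*S - 6*I*sqrt(2))
x(p(0, 9), w) - 36112 = (-2*(-191/15) - 2*0 - 6*I*sqrt(2)) - 36112 = (382/15 + 0 - 6*I*sqrt(2)) - 36112 = (382/15 - 6*I*sqrt(2)) - 36112 = -541298/15 - 6*I*sqrt(2)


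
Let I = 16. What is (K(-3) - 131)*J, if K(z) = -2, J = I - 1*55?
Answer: 5187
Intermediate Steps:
J = -39 (J = 16 - 1*55 = 16 - 55 = -39)
(K(-3) - 131)*J = (-2 - 131)*(-39) = -133*(-39) = 5187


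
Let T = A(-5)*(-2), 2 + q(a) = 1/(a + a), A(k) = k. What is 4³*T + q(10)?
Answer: 12761/20 ≈ 638.05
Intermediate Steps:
q(a) = -2 + 1/(2*a) (q(a) = -2 + 1/(a + a) = -2 + 1/(2*a))
T = 10 (T = -5*(-2) = 10)
4³*T + q(10) = 4³*10 + (-2 + (½)/10) = 64*10 + (-2 + (½)*(⅒)) = 640 + (-2 + 1/20) = 640 - 39/20 = 12761/20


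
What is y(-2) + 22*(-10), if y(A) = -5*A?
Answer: -210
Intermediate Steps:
y(-2) + 22*(-10) = -5*(-2) + 22*(-10) = 10 - 220 = -210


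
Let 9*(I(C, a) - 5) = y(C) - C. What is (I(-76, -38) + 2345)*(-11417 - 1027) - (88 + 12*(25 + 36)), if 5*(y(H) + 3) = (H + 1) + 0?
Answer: -87973244/3 ≈ -2.9324e+7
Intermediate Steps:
y(H) = -14/5 + H/5 (y(H) = -3 + ((H + 1) + 0)/5 = -3 + ((1 + H) + 0)/5 = -3 + (1 + H)/5 = -3 + (1/5 + H/5) = -14/5 + H/5)
I(C, a) = 211/45 - 4*C/45 (I(C, a) = 5 + ((-14/5 + C/5) - C)/9 = 5 + (-14/5 - 4*C/5)/9 = 5 + (-14/45 - 4*C/45) = 211/45 - 4*C/45)
(I(-76, -38) + 2345)*(-11417 - 1027) - (88 + 12*(25 + 36)) = ((211/45 - 4/45*(-76)) + 2345)*(-11417 - 1027) - (88 + 12*(25 + 36)) = ((211/45 + 304/45) + 2345)*(-12444) - (88 + 12*61) = (103/9 + 2345)*(-12444) - (88 + 732) = (21208/9)*(-12444) - 1*820 = -87970784/3 - 820 = -87973244/3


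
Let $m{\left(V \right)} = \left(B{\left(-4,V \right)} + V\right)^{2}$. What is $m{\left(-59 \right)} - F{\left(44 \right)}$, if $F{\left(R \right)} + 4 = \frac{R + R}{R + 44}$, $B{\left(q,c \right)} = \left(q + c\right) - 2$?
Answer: $15379$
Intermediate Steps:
$B{\left(q,c \right)} = -2 + c + q$ ($B{\left(q,c \right)} = \left(c + q\right) - 2 = -2 + c + q$)
$m{\left(V \right)} = \left(-6 + 2 V\right)^{2}$ ($m{\left(V \right)} = \left(\left(-2 + V - 4\right) + V\right)^{2} = \left(\left(-6 + V\right) + V\right)^{2} = \left(-6 + 2 V\right)^{2}$)
$F{\left(R \right)} = -4 + \frac{2 R}{44 + R}$ ($F{\left(R \right)} = -4 + \frac{R + R}{R + 44} = -4 + \frac{2 R}{44 + R}$)
$m{\left(-59 \right)} - F{\left(44 \right)} = 4 \left(-3 - 59\right)^{2} - \frac{2 \left(-88 - 44\right)}{44 + 44} = 4 \left(-62\right)^{2} - \frac{2 \left(-88 - 44\right)}{88} = 4 \cdot 3844 - 2 \cdot \frac{1}{88} \left(-132\right) = 15376 - -3 = 15376 + 3 = 15379$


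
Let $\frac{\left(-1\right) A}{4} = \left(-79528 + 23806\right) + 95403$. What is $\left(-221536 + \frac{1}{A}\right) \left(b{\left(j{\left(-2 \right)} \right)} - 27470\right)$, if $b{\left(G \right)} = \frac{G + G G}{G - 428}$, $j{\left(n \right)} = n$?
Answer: $\frac{41534988836194663}{6825132} \approx 6.0856 \cdot 10^{9}$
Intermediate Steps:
$A = -158724$ ($A = - 4 \left(\left(-79528 + 23806\right) + 95403\right) = - 4 \left(-55722 + 95403\right) = \left(-4\right) 39681 = -158724$)
$b{\left(G \right)} = \frac{G + G^{2}}{-428 + G}$
$\left(-221536 + \frac{1}{A}\right) \left(b{\left(j{\left(-2 \right)} \right)} - 27470\right) = \left(-221536 + \frac{1}{-158724}\right) \left(- \frac{2 \left(1 - 2\right)}{-428 - 2} - 27470\right) = \left(-221536 - \frac{1}{158724}\right) \left(\left(-2\right) \frac{1}{-430} \left(-1\right) - 27470\right) = - \frac{35163080065 \left(\left(-2\right) \left(- \frac{1}{430}\right) \left(-1\right) - 27470\right)}{158724} = - \frac{35163080065 \left(- \frac{1}{215} - 27470\right)}{158724} = \left(- \frac{35163080065}{158724}\right) \left(- \frac{5906051}{215}\right) = \frac{41534988836194663}{6825132}$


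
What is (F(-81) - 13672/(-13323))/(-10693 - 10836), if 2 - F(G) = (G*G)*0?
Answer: -40318/286830867 ≈ -0.00014056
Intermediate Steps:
F(G) = 2 (F(G) = 2 - G*G*0 = 2 - G²*0 = 2 - 1*0 = 2 + 0 = 2)
(F(-81) - 13672/(-13323))/(-10693 - 10836) = (2 - 13672/(-13323))/(-10693 - 10836) = (2 - 13672*(-1/13323))/(-21529) = (2 + 13672/13323)*(-1/21529) = (40318/13323)*(-1/21529) = -40318/286830867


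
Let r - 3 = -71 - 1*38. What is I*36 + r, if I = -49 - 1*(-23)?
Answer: -1042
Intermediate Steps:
r = -106 (r = 3 + (-71 - 1*38) = 3 + (-71 - 38) = 3 - 109 = -106)
I = -26 (I = -49 + 23 = -26)
I*36 + r = -26*36 - 106 = -936 - 106 = -1042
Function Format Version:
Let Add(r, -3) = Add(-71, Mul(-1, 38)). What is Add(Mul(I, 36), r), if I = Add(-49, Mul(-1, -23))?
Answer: -1042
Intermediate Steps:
r = -106 (r = Add(3, Add(-71, Mul(-1, 38))) = Add(3, Add(-71, -38)) = Add(3, -109) = -106)
I = -26 (I = Add(-49, 23) = -26)
Add(Mul(I, 36), r) = Add(Mul(-26, 36), -106) = Add(-936, -106) = -1042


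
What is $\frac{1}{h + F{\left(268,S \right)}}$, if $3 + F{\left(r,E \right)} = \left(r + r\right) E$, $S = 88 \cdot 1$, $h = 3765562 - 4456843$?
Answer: $- \frac{1}{644116} \approx -1.5525 \cdot 10^{-6}$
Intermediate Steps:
$h = -691281$
$S = 88$
$F{\left(r,E \right)} = -3 + 2 E r$ ($F{\left(r,E \right)} = -3 + \left(r + r\right) E = -3 + 2 r E = -3 + 2 E r$)
$\frac{1}{h + F{\left(268,S \right)}} = \frac{1}{-691281 - \left(3 - 47168\right)} = \frac{1}{-691281 + \left(-3 + 47168\right)} = \frac{1}{-691281 + 47165} = \frac{1}{-644116} = - \frac{1}{644116}$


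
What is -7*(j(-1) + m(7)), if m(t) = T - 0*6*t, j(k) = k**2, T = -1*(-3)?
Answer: -28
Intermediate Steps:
T = 3
m(t) = 3 (m(t) = 3 - 0*6*t = 3 - 0*t = 3 - 1*0 = 3 + 0 = 3)
-7*(j(-1) + m(7)) = -7*((-1)**2 + 3) = -7*(1 + 3) = -7*4 = -28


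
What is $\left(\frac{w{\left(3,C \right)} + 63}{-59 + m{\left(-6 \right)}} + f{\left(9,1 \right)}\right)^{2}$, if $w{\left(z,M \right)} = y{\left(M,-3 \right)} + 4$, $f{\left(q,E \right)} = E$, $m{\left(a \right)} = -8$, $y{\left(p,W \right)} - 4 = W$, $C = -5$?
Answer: $\frac{1}{4489} \approx 0.00022277$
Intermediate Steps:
$y{\left(p,W \right)} = 4 + W$
$w{\left(z,M \right)} = 5$ ($w{\left(z,M \right)} = \left(4 - 3\right) + 4 = 1 + 4 = 5$)
$\left(\frac{w{\left(3,C \right)} + 63}{-59 + m{\left(-6 \right)}} + f{\left(9,1 \right)}\right)^{2} = \left(\frac{5 + 63}{-59 - 8} + 1\right)^{2} = \left(\frac{68}{-67} + 1\right)^{2} = \left(68 \left(- \frac{1}{67}\right) + 1\right)^{2} = \left(- \frac{68}{67} + 1\right)^{2} = \left(- \frac{1}{67}\right)^{2} = \frac{1}{4489}$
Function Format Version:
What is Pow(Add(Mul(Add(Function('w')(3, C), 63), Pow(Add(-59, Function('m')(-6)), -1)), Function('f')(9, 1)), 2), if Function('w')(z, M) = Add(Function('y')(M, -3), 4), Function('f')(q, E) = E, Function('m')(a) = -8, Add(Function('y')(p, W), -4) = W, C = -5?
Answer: Rational(1, 4489) ≈ 0.00022277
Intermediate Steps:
Function('y')(p, W) = Add(4, W)
Function('w')(z, M) = 5 (Function('w')(z, M) = Add(Add(4, -3), 4) = Add(1, 4) = 5)
Pow(Add(Mul(Add(Function('w')(3, C), 63), Pow(Add(-59, Function('m')(-6)), -1)), Function('f')(9, 1)), 2) = Pow(Add(Mul(Add(5, 63), Pow(Add(-59, -8), -1)), 1), 2) = Pow(Add(Mul(68, Pow(-67, -1)), 1), 2) = Pow(Add(Mul(68, Rational(-1, 67)), 1), 2) = Pow(Add(Rational(-68, 67), 1), 2) = Pow(Rational(-1, 67), 2) = Rational(1, 4489)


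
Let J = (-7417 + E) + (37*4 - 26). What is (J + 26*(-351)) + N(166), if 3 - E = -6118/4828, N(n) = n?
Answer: -39229269/2414 ≈ -16251.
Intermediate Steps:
E = 10301/2414 (E = 3 - (-6118)/4828 = 3 - 1*(-3059/2414) = 3 + 3059/2414 = 10301/2414 ≈ 4.2672)
J = -17599829/2414 (J = (-7417 + 10301/2414) + (37*4 - 26) = -17894337/2414 + (148 - 26) = -17894337/2414 + 122 = -17599829/2414 ≈ -7290.7)
(J + 26*(-351)) + N(166) = (-17599829/2414 + 26*(-351)) + 166 = (-17599829/2414 - 9126) + 166 = -39629993/2414 + 166 = -39229269/2414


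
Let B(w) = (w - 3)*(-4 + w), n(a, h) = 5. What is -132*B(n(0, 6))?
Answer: -264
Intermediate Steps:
B(w) = (-4 + w)*(-3 + w) (B(w) = (-3 + w)*(-4 + w) = (-4 + w)*(-3 + w))
-132*B(n(0, 6)) = -132*(12 + 5**2 - 7*5) = -132*(12 + 25 - 35) = -132*2 = -264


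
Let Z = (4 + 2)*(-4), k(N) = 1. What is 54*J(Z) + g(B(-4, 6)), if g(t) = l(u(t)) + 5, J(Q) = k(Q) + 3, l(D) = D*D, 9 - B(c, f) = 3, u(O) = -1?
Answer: 222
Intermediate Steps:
B(c, f) = 6 (B(c, f) = 9 - 1*3 = 9 - 3 = 6)
l(D) = D²
Z = -24 (Z = 6*(-4) = -24)
J(Q) = 4 (J(Q) = 1 + 3 = 4)
g(t) = 6 (g(t) = (-1)² + 5 = 1 + 5 = 6)
54*J(Z) + g(B(-4, 6)) = 54*4 + 6 = 216 + 6 = 222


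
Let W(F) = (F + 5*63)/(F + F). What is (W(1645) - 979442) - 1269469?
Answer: -105698789/47 ≈ -2.2489e+6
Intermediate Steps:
W(F) = (315 + F)/(2*F) (W(F) = (F + 315)/((2*F)) = (315 + F)*(1/(2*F)) = (315 + F)/(2*F))
(W(1645) - 979442) - 1269469 = ((½)*(315 + 1645)/1645 - 979442) - 1269469 = ((½)*(1/1645)*1960 - 979442) - 1269469 = (28/47 - 979442) - 1269469 = -46033746/47 - 1269469 = -105698789/47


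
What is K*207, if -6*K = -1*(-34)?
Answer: -1173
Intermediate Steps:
K = -17/3 (K = -(-1)*(-34)/6 = -1/6*34 = -17/3 ≈ -5.6667)
K*207 = -17/3*207 = -1173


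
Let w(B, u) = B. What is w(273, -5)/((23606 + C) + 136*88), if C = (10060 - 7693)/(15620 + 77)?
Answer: 1428427/186135815 ≈ 0.0076741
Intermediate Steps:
C = 2367/15697 ≈ 0.15079
w(273, -5)/((23606 + C) + 136*88) = 273/((23606 + 2367/15697) + 136*88) = 273/(370545749/15697 + 11968) = 273/(558407445/15697) = 273*(15697/558407445) = 1428427/186135815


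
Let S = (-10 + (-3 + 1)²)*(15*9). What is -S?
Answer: 810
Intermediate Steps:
S = -810 (S = (-10 + (-2)²)*135 = (-10 + 4)*135 = -6*135 = -810)
-S = -1*(-810) = 810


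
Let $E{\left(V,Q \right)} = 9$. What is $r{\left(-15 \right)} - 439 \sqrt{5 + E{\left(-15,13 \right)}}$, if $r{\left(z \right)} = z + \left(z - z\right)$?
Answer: $-15 - 439 \sqrt{14} \approx -1657.6$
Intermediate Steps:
$r{\left(z \right)} = z$ ($r{\left(z \right)} = z + 0 = z$)
$r{\left(-15 \right)} - 439 \sqrt{5 + E{\left(-15,13 \right)}} = -15 - 439 \sqrt{5 + 9} = -15 - 439 \sqrt{14}$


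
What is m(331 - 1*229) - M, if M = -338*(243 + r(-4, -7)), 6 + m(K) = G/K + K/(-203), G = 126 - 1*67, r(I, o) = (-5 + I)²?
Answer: 2267432809/20706 ≈ 1.0951e+5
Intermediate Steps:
G = 59 (G = 126 - 67 = 59)
m(K) = -6 + 59/K - K/203 (m(K) = -6 + (59/K + K/(-203)) = -6 + (59/K + K*(-1/203)) = -6 + (59/K - K/203) = -6 + 59/K - K/203)
M = -109512 (M = -338*(243 + (-5 - 4)²) = -338*(243 + (-9)²) = -338*(243 + 81) = -338*324 = -109512)
m(331 - 1*229) - M = (-6 + 59/(331 - 1*229) - (331 - 1*229)/203) - 1*(-109512) = (-6 + 59/(331 - 229) - (331 - 229)/203) + 109512 = (-6 + 59/102 - 1/203*102) + 109512 = (-6 + 59*(1/102) - 102/203) + 109512 = (-6 + 59/102 - 102/203) + 109512 = -122663/20706 + 109512 = 2267432809/20706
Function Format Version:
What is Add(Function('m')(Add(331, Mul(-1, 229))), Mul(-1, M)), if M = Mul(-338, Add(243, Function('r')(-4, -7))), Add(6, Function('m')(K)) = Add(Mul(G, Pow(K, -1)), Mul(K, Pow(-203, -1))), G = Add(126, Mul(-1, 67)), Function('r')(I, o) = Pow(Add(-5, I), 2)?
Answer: Rational(2267432809, 20706) ≈ 1.0951e+5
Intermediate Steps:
G = 59 (G = Add(126, -67) = 59)
Function('m')(K) = Add(-6, Mul(59, Pow(K, -1)), Mul(Rational(-1, 203), K)) (Function('m')(K) = Add(-6, Add(Mul(59, Pow(K, -1)), Mul(K, Pow(-203, -1)))) = Add(-6, Add(Mul(59, Pow(K, -1)), Mul(K, Rational(-1, 203)))) = Add(-6, Add(Mul(59, Pow(K, -1)), Mul(Rational(-1, 203), K))) = Add(-6, Mul(59, Pow(K, -1)), Mul(Rational(-1, 203), K)))
M = -109512 (M = Mul(-338, Add(243, Pow(Add(-5, -4), 2))) = Mul(-338, Add(243, Pow(-9, 2))) = Mul(-338, Add(243, 81)) = Mul(-338, 324) = -109512)
Add(Function('m')(Add(331, Mul(-1, 229))), Mul(-1, M)) = Add(Add(-6, Mul(59, Pow(Add(331, Mul(-1, 229)), -1)), Mul(Rational(-1, 203), Add(331, Mul(-1, 229)))), Mul(-1, -109512)) = Add(Add(-6, Mul(59, Pow(Add(331, -229), -1)), Mul(Rational(-1, 203), Add(331, -229))), 109512) = Add(Add(-6, Mul(59, Pow(102, -1)), Mul(Rational(-1, 203), 102)), 109512) = Add(Add(-6, Mul(59, Rational(1, 102)), Rational(-102, 203)), 109512) = Add(Add(-6, Rational(59, 102), Rational(-102, 203)), 109512) = Add(Rational(-122663, 20706), 109512) = Rational(2267432809, 20706)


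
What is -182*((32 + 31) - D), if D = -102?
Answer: -30030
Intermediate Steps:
-182*((32 + 31) - D) = -182*((32 + 31) - 1*(-102)) = -182*(63 + 102) = -182*165 = -30030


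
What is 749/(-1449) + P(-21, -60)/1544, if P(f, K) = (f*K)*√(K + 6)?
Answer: -107/207 + 945*I*√6/386 ≈ -0.51691 + 5.9968*I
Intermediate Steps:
P(f, K) = K*f*√(6 + K) (P(f, K) = (K*f)*√(6 + K) = K*f*√(6 + K))
749/(-1449) + P(-21, -60)/1544 = 749/(-1449) - 60*(-21)*√(6 - 60)/1544 = 749*(-1/1449) - 60*(-21)*√(-54)*(1/1544) = -107/207 - 60*(-21)*3*I*√6*(1/1544) = -107/207 + (3780*I*√6)*(1/1544) = -107/207 + 945*I*√6/386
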